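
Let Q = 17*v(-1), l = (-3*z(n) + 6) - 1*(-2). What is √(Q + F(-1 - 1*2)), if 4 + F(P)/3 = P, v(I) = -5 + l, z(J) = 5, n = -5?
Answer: 15*I ≈ 15.0*I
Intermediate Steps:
l = -7 (l = (-3*5 + 6) - 1*(-2) = (-15 + 6) + 2 = -9 + 2 = -7)
v(I) = -12 (v(I) = -5 - 7 = -12)
F(P) = -12 + 3*P
Q = -204 (Q = 17*(-12) = -204)
√(Q + F(-1 - 1*2)) = √(-204 + (-12 + 3*(-1 - 1*2))) = √(-204 + (-12 + 3*(-1 - 2))) = √(-204 + (-12 + 3*(-3))) = √(-204 + (-12 - 9)) = √(-204 - 21) = √(-225) = 15*I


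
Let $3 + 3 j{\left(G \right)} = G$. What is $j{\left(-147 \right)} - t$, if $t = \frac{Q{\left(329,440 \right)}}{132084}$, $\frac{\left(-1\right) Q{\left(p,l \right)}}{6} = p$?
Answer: $- \frac{1100371}{22014} \approx -49.985$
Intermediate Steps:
$j{\left(G \right)} = -1 + \frac{G}{3}$
$Q{\left(p,l \right)} = - 6 p$
$t = - \frac{329}{22014}$ ($t = \frac{\left(-6\right) 329}{132084} = \left(-1974\right) \frac{1}{132084} = - \frac{329}{22014} \approx -0.014945$)
$j{\left(-147 \right)} - t = \left(-1 + \frac{1}{3} \left(-147\right)\right) - - \frac{329}{22014} = \left(-1 - 49\right) + \frac{329}{22014} = -50 + \frac{329}{22014} = - \frac{1100371}{22014}$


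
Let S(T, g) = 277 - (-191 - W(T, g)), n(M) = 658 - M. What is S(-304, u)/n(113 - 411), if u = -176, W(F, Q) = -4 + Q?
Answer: 72/239 ≈ 0.30126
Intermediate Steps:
S(T, g) = 464 + g (S(T, g) = 277 - (-191 - (-4 + g)) = 277 - (-191 + (4 - g)) = 277 - (-187 - g) = 277 + (187 + g) = 464 + g)
S(-304, u)/n(113 - 411) = (464 - 176)/(658 - (113 - 411)) = 288/(658 - 1*(-298)) = 288/(658 + 298) = 288/956 = 288*(1/956) = 72/239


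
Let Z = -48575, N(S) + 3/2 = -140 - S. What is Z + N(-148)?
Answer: -97137/2 ≈ -48569.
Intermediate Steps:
N(S) = -283/2 - S (N(S) = -3/2 + (-140 - S) = -283/2 - S)
Z + N(-148) = -48575 + (-283/2 - 1*(-148)) = -48575 + (-283/2 + 148) = -48575 + 13/2 = -97137/2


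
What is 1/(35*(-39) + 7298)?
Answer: 1/5933 ≈ 0.00016855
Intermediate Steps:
1/(35*(-39) + 7298) = 1/(-1365 + 7298) = 1/5933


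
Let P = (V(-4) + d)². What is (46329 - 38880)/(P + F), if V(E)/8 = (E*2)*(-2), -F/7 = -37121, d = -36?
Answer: 2483/89437 ≈ 0.027763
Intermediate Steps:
F = 259847 (F = -7*(-37121) = 259847)
V(E) = -32*E (V(E) = 8*((E*2)*(-2)) = 8*((2*E)*(-2)) = 8*(-4*E) = -32*E)
P = 8464 (P = (-32*(-4) - 36)² = (128 - 36)² = 92² = 8464)
(46329 - 38880)/(P + F) = (46329 - 38880)/(8464 + 259847) = 7449/268311 = 7449*(1/268311) = 2483/89437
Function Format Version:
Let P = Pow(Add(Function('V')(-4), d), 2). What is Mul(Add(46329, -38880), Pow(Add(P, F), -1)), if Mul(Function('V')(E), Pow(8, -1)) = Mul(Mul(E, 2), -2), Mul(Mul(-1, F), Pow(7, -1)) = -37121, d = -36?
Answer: Rational(2483, 89437) ≈ 0.027763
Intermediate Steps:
F = 259847 (F = Mul(-7, -37121) = 259847)
Function('V')(E) = Mul(-32, E) (Function('V')(E) = Mul(8, Mul(Mul(E, 2), -2)) = Mul(8, Mul(Mul(2, E), -2)) = Mul(8, Mul(-4, E)) = Mul(-32, E))
P = 8464 (P = Pow(Add(Mul(-32, -4), -36), 2) = Pow(Add(128, -36), 2) = Pow(92, 2) = 8464)
Mul(Add(46329, -38880), Pow(Add(P, F), -1)) = Mul(Add(46329, -38880), Pow(Add(8464, 259847), -1)) = Mul(7449, Pow(268311, -1)) = Mul(7449, Rational(1, 268311)) = Rational(2483, 89437)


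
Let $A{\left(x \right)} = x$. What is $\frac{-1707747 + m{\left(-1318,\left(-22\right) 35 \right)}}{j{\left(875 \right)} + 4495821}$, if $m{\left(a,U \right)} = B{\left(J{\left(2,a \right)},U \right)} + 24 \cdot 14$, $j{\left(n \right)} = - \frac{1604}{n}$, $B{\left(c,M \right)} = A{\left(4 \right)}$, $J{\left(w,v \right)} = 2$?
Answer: $- \frac{1493981125}{3933841771} \approx -0.37978$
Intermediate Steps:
$B{\left(c,M \right)} = 4$
$m{\left(a,U \right)} = 340$ ($m{\left(a,U \right)} = 4 + 24 \cdot 14 = 4 + 336 = 340$)
$\frac{-1707747 + m{\left(-1318,\left(-22\right) 35 \right)}}{j{\left(875 \right)} + 4495821} = \frac{-1707747 + 340}{- \frac{1604}{875} + 4495821} = - \frac{1707407}{\left(-1604\right) \frac{1}{875} + 4495821} = - \frac{1707407}{- \frac{1604}{875} + 4495821} = - \frac{1707407}{\frac{3933841771}{875}} = \left(-1707407\right) \frac{875}{3933841771} = - \frac{1493981125}{3933841771}$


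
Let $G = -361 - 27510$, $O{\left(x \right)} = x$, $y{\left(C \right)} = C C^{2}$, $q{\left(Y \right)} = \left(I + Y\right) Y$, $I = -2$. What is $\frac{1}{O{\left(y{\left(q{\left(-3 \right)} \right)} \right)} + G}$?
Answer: $- \frac{1}{24496} \approx -4.0823 \cdot 10^{-5}$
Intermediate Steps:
$q{\left(Y \right)} = Y \left(-2 + Y\right)$ ($q{\left(Y \right)} = \left(-2 + Y\right) Y = Y \left(-2 + Y\right)$)
$y{\left(C \right)} = C^{3}$
$G = -27871$ ($G = -361 - 27510 = -27871$)
$\frac{1}{O{\left(y{\left(q{\left(-3 \right)} \right)} \right)} + G} = \frac{1}{\left(- 3 \left(-2 - 3\right)\right)^{3} - 27871} = \frac{1}{\left(\left(-3\right) \left(-5\right)\right)^{3} - 27871} = \frac{1}{15^{3} - 27871} = \frac{1}{3375 - 27871} = \frac{1}{-24496} = - \frac{1}{24496}$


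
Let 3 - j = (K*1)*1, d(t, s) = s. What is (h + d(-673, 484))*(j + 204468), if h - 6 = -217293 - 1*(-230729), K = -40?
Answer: 2848020186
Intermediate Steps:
h = 13442 (h = 6 + (-217293 - 1*(-230729)) = 6 + (-217293 + 230729) = 6 + 13436 = 13442)
j = 43 (j = 3 - (-40*1) = 3 - (-40) = 3 - 1*(-40) = 3 + 40 = 43)
(h + d(-673, 484))*(j + 204468) = (13442 + 484)*(43 + 204468) = 13926*204511 = 2848020186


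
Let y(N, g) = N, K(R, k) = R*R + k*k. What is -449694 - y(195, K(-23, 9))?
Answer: -449889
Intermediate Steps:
K(R, k) = R² + k²
-449694 - y(195, K(-23, 9)) = -449694 - 1*195 = -449694 - 195 = -449889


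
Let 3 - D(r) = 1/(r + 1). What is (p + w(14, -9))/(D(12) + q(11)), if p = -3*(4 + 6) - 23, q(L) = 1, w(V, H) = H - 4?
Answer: -286/17 ≈ -16.824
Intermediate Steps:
w(V, H) = -4 + H
D(r) = 3 - 1/(1 + r) (D(r) = 3 - 1/(r + 1) = 3 - 1/(1 + r))
p = -53 (p = -3*10 - 23 = -30 - 23 = -53)
(p + w(14, -9))/(D(12) + q(11)) = (-53 + (-4 - 9))/((2 + 3*12)/(1 + 12) + 1) = (-53 - 13)/((2 + 36)/13 + 1) = -66/((1/13)*38 + 1) = -66/(38/13 + 1) = -66/51/13 = -66*13/51 = -286/17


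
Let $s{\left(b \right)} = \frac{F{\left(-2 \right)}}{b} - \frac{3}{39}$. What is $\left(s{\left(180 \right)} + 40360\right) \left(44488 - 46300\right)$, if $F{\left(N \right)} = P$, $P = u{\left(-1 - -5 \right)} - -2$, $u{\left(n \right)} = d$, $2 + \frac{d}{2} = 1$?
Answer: $- \frac{950718348}{13} \approx -7.3132 \cdot 10^{7}$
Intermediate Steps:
$d = -2$ ($d = -4 + 2 \cdot 1 = -4 + 2 = -2$)
$u{\left(n \right)} = -2$
$P = 0$ ($P = -2 - -2 = -2 + 2 = 0$)
$F{\left(N \right)} = 0$
$s{\left(b \right)} = - \frac{1}{13}$ ($s{\left(b \right)} = \frac{0}{b} - \frac{3}{39} = 0 - \frac{1}{13} = - \frac{1}{13}$)
$\left(s{\left(180 \right)} + 40360\right) \left(44488 - 46300\right) = \left(- \frac{1}{13} + 40360\right) \left(44488 - 46300\right) = \frac{524679}{13} \left(-1812\right) = - \frac{950718348}{13}$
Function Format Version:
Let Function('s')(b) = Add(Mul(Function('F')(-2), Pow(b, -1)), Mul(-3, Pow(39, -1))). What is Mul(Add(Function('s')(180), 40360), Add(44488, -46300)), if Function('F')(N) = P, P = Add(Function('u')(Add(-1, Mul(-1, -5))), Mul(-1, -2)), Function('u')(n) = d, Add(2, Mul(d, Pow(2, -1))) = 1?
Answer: Rational(-950718348, 13) ≈ -7.3132e+7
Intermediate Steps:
d = -2 (d = Add(-4, Mul(2, 1)) = Add(-4, 2) = -2)
Function('u')(n) = -2
P = 0 (P = Add(-2, Mul(-1, -2)) = Add(-2, 2) = 0)
Function('F')(N) = 0
Function('s')(b) = Rational(-1, 13) (Function('s')(b) = Add(Mul(0, Pow(b, -1)), Mul(-3, Pow(39, -1))) = Add(0, Mul(-3, Rational(1, 39))) = Add(0, Rational(-1, 13)) = Rational(-1, 13))
Mul(Add(Function('s')(180), 40360), Add(44488, -46300)) = Mul(Add(Rational(-1, 13), 40360), Add(44488, -46300)) = Mul(Rational(524679, 13), -1812) = Rational(-950718348, 13)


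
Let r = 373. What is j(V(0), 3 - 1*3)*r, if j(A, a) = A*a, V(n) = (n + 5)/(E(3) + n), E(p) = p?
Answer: 0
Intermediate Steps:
V(n) = (5 + n)/(3 + n) (V(n) = (n + 5)/(3 + n) = (5 + n)/(3 + n))
j(V(0), 3 - 1*3)*r = (((5 + 0)/(3 + 0))*(3 - 1*3))*373 = ((5/3)*(3 - 3))*373 = (((1/3)*5)*0)*373 = ((5/3)*0)*373 = 0*373 = 0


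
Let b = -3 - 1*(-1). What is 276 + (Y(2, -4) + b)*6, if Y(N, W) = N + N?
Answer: 288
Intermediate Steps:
b = -2 (b = -3 + 1 = -2)
Y(N, W) = 2*N
276 + (Y(2, -4) + b)*6 = 276 + (2*2 - 2)*6 = 276 + (4 - 2)*6 = 276 + 2*6 = 276 + 12 = 288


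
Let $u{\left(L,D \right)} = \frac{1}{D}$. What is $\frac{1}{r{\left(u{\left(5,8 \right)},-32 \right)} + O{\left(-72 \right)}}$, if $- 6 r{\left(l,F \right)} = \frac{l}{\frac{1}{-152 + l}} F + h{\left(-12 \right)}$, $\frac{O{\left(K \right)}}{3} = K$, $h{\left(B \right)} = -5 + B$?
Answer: $- \frac{12}{3773} \approx -0.0031805$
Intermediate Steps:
$O{\left(K \right)} = 3 K$
$r{\left(l,F \right)} = \frac{17}{6} - \frac{F l \left(-152 + l\right)}{6}$ ($r{\left(l,F \right)} = - \frac{\frac{l}{\frac{1}{-152 + l}} F - 17}{6} = - \frac{\left(-152 + l\right) l F - 17}{6} = - \frac{l \left(-152 + l\right) F - 17}{6} = - \frac{F l \left(-152 + l\right) - 17}{6} = - \frac{-17 + F l \left(-152 + l\right)}{6} = \frac{17}{6} - \frac{F l \left(-152 + l\right)}{6}$)
$\frac{1}{r{\left(u{\left(5,8 \right)},-32 \right)} + O{\left(-72 \right)}} = \frac{1}{\left(\frac{17}{6} - - \frac{16 \left(\frac{1}{8}\right)^{2}}{3} + \frac{76}{3} \left(-32\right) \frac{1}{8}\right) + 3 \left(-72\right)} = \frac{1}{\left(\frac{17}{6} - - \frac{16}{3 \cdot 64} + \frac{76}{3} \left(-32\right) \frac{1}{8}\right) - 216} = \frac{1}{\left(\frac{17}{6} - \left(- \frac{16}{3}\right) \frac{1}{64} - \frac{304}{3}\right) - 216} = \frac{1}{\left(\frac{17}{6} + \frac{1}{12} - \frac{304}{3}\right) - 216} = \frac{1}{- \frac{1181}{12} - 216} = \frac{1}{- \frac{3773}{12}} = - \frac{12}{3773}$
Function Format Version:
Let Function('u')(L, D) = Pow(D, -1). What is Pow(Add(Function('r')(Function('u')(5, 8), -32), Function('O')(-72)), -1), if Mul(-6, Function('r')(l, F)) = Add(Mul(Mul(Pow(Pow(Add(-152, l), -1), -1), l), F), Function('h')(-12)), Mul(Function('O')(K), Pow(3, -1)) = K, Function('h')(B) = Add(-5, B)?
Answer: Rational(-12, 3773) ≈ -0.0031805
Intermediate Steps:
Function('O')(K) = Mul(3, K)
Function('r')(l, F) = Add(Rational(17, 6), Mul(Rational(-1, 6), F, l, Add(-152, l))) (Function('r')(l, F) = Mul(Rational(-1, 6), Add(Mul(Mul(Pow(Pow(Add(-152, l), -1), -1), l), F), Add(-5, -12))) = Mul(Rational(-1, 6), Add(Mul(Mul(Add(-152, l), l), F), -17)) = Mul(Rational(-1, 6), Add(Mul(Mul(l, Add(-152, l)), F), -17)) = Mul(Rational(-1, 6), Add(Mul(F, l, Add(-152, l)), -17)) = Mul(Rational(-1, 6), Add(-17, Mul(F, l, Add(-152, l)))) = Add(Rational(17, 6), Mul(Rational(-1, 6), F, l, Add(-152, l))))
Pow(Add(Function('r')(Function('u')(5, 8), -32), Function('O')(-72)), -1) = Pow(Add(Add(Rational(17, 6), Mul(Rational(-1, 6), -32, Pow(Pow(8, -1), 2)), Mul(Rational(76, 3), -32, Pow(8, -1))), Mul(3, -72)), -1) = Pow(Add(Add(Rational(17, 6), Mul(Rational(-1, 6), -32, Pow(Rational(1, 8), 2)), Mul(Rational(76, 3), -32, Rational(1, 8))), -216), -1) = Pow(Add(Add(Rational(17, 6), Mul(Rational(-1, 6), -32, Rational(1, 64)), Rational(-304, 3)), -216), -1) = Pow(Add(Add(Rational(17, 6), Rational(1, 12), Rational(-304, 3)), -216), -1) = Pow(Add(Rational(-1181, 12), -216), -1) = Pow(Rational(-3773, 12), -1) = Rational(-12, 3773)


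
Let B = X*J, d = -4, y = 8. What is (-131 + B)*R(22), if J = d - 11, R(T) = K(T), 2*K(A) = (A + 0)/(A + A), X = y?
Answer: -251/4 ≈ -62.750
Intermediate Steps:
X = 8
K(A) = ¼ (K(A) = ((A + 0)/(A + A))/2 = (A/((2*A)))/2 = (A*(1/(2*A)))/2 = (½)*(½) = ¼)
R(T) = ¼
J = -15 (J = -4 - 11 = -15)
B = -120 (B = 8*(-15) = -120)
(-131 + B)*R(22) = (-131 - 120)*(¼) = -251*¼ = -251/4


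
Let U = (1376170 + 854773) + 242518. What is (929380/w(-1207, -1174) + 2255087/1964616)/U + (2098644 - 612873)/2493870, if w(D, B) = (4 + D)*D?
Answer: 194139669335747716338139/325863480808419108563880 ≈ 0.59577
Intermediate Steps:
w(D, B) = D*(4 + D)
U = 2473461 (U = 2230943 + 242518 = 2473461)
(929380/w(-1207, -1174) + 2255087/1964616)/U + (2098644 - 612873)/2493870 = (929380/((-1207*(4 - 1207))) + 2255087/1964616)/2473461 + (2098644 - 612873)/2493870 = (929380/((-1207*(-1203))) + 2255087*(1/1964616))*(1/2473461) + 1485771*(1/2493870) = (929380/1452021 + 2255087/1964616)*(1/2473461) + 495257/831290 = (566700944323/316962632104)*(1/2473461) + 495257/831290 = 566700944323/783994708966591944 + 495257/831290 = 194139669335747716338139/325863480808419108563880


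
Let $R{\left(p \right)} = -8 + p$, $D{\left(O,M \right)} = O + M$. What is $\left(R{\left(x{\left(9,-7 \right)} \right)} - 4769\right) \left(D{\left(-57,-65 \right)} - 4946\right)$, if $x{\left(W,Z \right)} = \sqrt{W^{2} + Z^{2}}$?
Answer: $24209836 - 5068 \sqrt{130} \approx 2.4152 \cdot 10^{7}$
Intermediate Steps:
$D{\left(O,M \right)} = M + O$
$\left(R{\left(x{\left(9,-7 \right)} \right)} - 4769\right) \left(D{\left(-57,-65 \right)} - 4946\right) = \left(\left(-8 + \sqrt{9^{2} + \left(-7\right)^{2}}\right) - 4769\right) \left(\left(-65 - 57\right) - 4946\right) = \left(\left(-8 + \sqrt{81 + 49}\right) - 4769\right) \left(-122 - 4946\right) = \left(\left(-8 + \sqrt{130}\right) - 4769\right) \left(-5068\right) = \left(-4777 + \sqrt{130}\right) \left(-5068\right) = 24209836 - 5068 \sqrt{130}$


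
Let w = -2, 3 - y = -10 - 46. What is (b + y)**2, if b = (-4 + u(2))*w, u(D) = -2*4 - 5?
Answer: 8649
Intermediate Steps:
y = 59 (y = 3 - (-10 - 46) = 3 - 1*(-56) = 3 + 56 = 59)
u(D) = -13 (u(D) = -8 - 5 = -13)
b = 34 (b = (-4 - 13)*(-2) = -17*(-2) = 34)
(b + y)**2 = (34 + 59)**2 = 93**2 = 8649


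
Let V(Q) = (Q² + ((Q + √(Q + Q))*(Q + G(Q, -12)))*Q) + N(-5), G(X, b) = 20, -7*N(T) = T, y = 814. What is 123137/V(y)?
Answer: 1112752758977125/4987461794769563451 - 2730761964392*√407/4987461794769563451 ≈ 0.00021206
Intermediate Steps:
N(T) = -T/7
V(Q) = 5/7 + Q² + Q*(20 + Q)*(Q + √2*√Q) (V(Q) = (Q² + ((Q + √(Q + Q))*(Q + 20))*Q) - ⅐*(-5) = (Q² + ((Q + √(2*Q))*(20 + Q))*Q) + 5/7 = (Q² + ((Q + √2*√Q)*(20 + Q))*Q) + 5/7 = (Q² + ((20 + Q)*(Q + √2*√Q))*Q) + 5/7 = (Q² + Q*(20 + Q)*(Q + √2*√Q)) + 5/7 = 5/7 + Q² + Q*(20 + Q)*(Q + √2*√Q))
123137/V(y) = 123137/(5/7 + 814³ + 21*814² + √2*814^(5/2) + 20*√2*814^(3/2)) = 123137/(5/7 + 539353144 + 21*662596 + √2*(662596*√814) + 20*√2*(814*√814)) = 123137/(5/7 + 539353144 + 13914516 + 1325192*√407 + 32560*√407) = 123137/(3872873625/7 + 1357752*√407)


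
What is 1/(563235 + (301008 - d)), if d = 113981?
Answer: 1/750262 ≈ 1.3329e-6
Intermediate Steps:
1/(563235 + (301008 - d)) = 1/(563235 + (301008 - 1*113981)) = 1/(563235 + (301008 - 113981)) = 1/(563235 + 187027) = 1/750262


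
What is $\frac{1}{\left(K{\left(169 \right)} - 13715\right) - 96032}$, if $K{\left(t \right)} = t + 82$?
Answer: $- \frac{1}{109496} \approx -9.1328 \cdot 10^{-6}$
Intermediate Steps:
$K{\left(t \right)} = 82 + t$
$\frac{1}{\left(K{\left(169 \right)} - 13715\right) - 96032} = \frac{1}{\left(\left(82 + 169\right) - 13715\right) - 96032} = \frac{1}{\left(251 - 13715\right) - 96032} = \frac{1}{-13464 - 96032} = \frac{1}{-109496} = - \frac{1}{109496}$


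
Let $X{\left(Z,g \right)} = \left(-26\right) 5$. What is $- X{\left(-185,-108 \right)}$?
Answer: $130$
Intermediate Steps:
$X{\left(Z,g \right)} = -130$
$- X{\left(-185,-108 \right)} = \left(-1\right) \left(-130\right) = 130$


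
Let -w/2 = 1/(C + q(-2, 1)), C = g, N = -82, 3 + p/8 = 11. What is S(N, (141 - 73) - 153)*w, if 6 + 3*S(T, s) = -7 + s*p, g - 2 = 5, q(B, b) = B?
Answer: 10906/15 ≈ 727.07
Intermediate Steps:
p = 64 (p = -24 + 8*11 = -24 + 88 = 64)
g = 7 (g = 2 + 5 = 7)
S(T, s) = -13/3 + 64*s/3 (S(T, s) = -2 + (-7 + s*64)/3 = -2 + (-7 + 64*s)/3 = -2 + (-7/3 + 64*s/3) = -13/3 + 64*s/3)
C = 7
w = -⅖ (w = -2/(7 - 2) = -2/5 = -2*⅕ = -⅖ ≈ -0.40000)
S(N, (141 - 73) - 153)*w = (-13/3 + 64*((141 - 73) - 153)/3)*(-⅖) = (-13/3 + 64*(68 - 153)/3)*(-⅖) = (-13/3 + (64/3)*(-85))*(-⅖) = (-13/3 - 5440/3)*(-⅖) = -5453/3*(-⅖) = 10906/15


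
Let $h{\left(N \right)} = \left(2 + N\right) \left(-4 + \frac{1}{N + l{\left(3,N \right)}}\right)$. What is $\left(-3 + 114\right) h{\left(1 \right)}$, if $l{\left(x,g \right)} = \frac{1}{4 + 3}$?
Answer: $- \frac{8325}{8} \approx -1040.6$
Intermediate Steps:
$l{\left(x,g \right)} = \frac{1}{7}$
$h{\left(N \right)} = \left(-4 + \frac{1}{\frac{1}{7} + N}\right) \left(2 + N\right)$ ($h{\left(N \right)} = \left(2 + N\right) \left(-4 + \frac{1}{N + \frac{1}{7}}\right) = \left(2 + N\right) \left(-4 + \frac{1}{\frac{1}{7} + N}\right) = \left(-4 + \frac{1}{\frac{1}{7} + N}\right) \left(2 + N\right)$)
$\left(-3 + 114\right) h{\left(1 \right)} = \left(-3 + 114\right) \frac{6 - 53 - 28 \cdot 1^{2}}{1 + 7 \cdot 1} = 111 \frac{6 - 53 - 28}{1 + 7} = 111 \frac{6 - 53 - 28}{8} = 111 \cdot \frac{1}{8} \left(-75\right) = 111 \left(- \frac{75}{8}\right) = - \frac{8325}{8}$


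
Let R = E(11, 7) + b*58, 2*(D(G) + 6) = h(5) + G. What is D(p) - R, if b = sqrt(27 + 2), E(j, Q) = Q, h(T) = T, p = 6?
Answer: -15/2 - 58*sqrt(29) ≈ -319.84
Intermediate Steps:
b = sqrt(29) ≈ 5.3852
D(G) = -7/2 + G/2 (D(G) = -6 + (5 + G)/2 = -6 + (5/2 + G/2) = -7/2 + G/2)
R = 7 + 58*sqrt(29) (R = 7 + sqrt(29)*58 = 7 + 58*sqrt(29) ≈ 319.34)
D(p) - R = (-7/2 + (1/2)*6) - (7 + 58*sqrt(29)) = (-7/2 + 3) + (-7 - 58*sqrt(29)) = -1/2 + (-7 - 58*sqrt(29)) = -15/2 - 58*sqrt(29)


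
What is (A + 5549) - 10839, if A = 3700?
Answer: -1590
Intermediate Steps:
(A + 5549) - 10839 = (3700 + 5549) - 10839 = 9249 - 10839 = -1590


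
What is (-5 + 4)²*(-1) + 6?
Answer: 5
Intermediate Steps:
(-5 + 4)²*(-1) + 6 = (-1)²*(-1) + 6 = 1*(-1) + 6 = -1 + 6 = 5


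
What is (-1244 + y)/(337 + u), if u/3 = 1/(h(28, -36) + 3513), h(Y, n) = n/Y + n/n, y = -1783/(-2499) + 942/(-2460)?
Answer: -31332564551797/8490279379260 ≈ -3.6904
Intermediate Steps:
y = 338687/1024590 (y = -1783*(-1/2499) + 942*(-1/2460) = 1783/2499 - 157/410 = 338687/1024590 ≈ 0.33056)
h(Y, n) = 1 + n/Y (h(Y, n) = n/Y + 1 = 1 + n/Y)
u = 21/24589 (u = 3/((28 - 36)/28 + 3513) = 3/((1/28)*(-8) + 3513) = 3/(-2/7 + 3513) = 3/(24589/7) = 3*(7/24589) = 21/24589 ≈ 0.00085404)
(-1244 + y)/(337 + u) = (-1244 + 338687/1024590)/(337 + 21/24589) = -1274251273/(1024590*8286514/24589) = -1274251273/1024590*24589/8286514 = -31332564551797/8490279379260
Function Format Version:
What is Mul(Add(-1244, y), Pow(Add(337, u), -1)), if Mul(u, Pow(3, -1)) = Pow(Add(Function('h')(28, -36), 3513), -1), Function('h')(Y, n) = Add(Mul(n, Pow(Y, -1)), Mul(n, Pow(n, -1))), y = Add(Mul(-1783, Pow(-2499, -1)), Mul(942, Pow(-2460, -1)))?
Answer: Rational(-31332564551797, 8490279379260) ≈ -3.6904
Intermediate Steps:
y = Rational(338687, 1024590) (y = Add(Mul(-1783, Rational(-1, 2499)), Mul(942, Rational(-1, 2460))) = Add(Rational(1783, 2499), Rational(-157, 410)) = Rational(338687, 1024590) ≈ 0.33056)
Function('h')(Y, n) = Add(1, Mul(n, Pow(Y, -1))) (Function('h')(Y, n) = Add(Mul(n, Pow(Y, -1)), 1) = Add(1, Mul(n, Pow(Y, -1))))
u = Rational(21, 24589) (u = Mul(3, Pow(Add(Mul(Pow(28, -1), Add(28, -36)), 3513), -1)) = Mul(3, Pow(Add(Mul(Rational(1, 28), -8), 3513), -1)) = Mul(3, Pow(Add(Rational(-2, 7), 3513), -1)) = Mul(3, Pow(Rational(24589, 7), -1)) = Mul(3, Rational(7, 24589)) = Rational(21, 24589) ≈ 0.00085404)
Mul(Add(-1244, y), Pow(Add(337, u), -1)) = Mul(Add(-1244, Rational(338687, 1024590)), Pow(Add(337, Rational(21, 24589)), -1)) = Mul(Rational(-1274251273, 1024590), Pow(Rational(8286514, 24589), -1)) = Mul(Rational(-1274251273, 1024590), Rational(24589, 8286514)) = Rational(-31332564551797, 8490279379260)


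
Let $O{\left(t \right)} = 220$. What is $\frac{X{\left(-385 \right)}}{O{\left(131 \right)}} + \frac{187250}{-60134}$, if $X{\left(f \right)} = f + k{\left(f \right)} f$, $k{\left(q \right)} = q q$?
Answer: $- \frac{145782021}{562} \approx -2.594 \cdot 10^{5}$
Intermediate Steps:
$k{\left(q \right)} = q^{2}$
$X{\left(f \right)} = f + f^{3}$ ($X{\left(f \right)} = f + f^{2} f = f + f^{3}$)
$\frac{X{\left(-385 \right)}}{O{\left(131 \right)}} + \frac{187250}{-60134} = \frac{-385 + \left(-385\right)^{3}}{220} + \frac{187250}{-60134} = \left(-385 - 57066625\right) \frac{1}{220} + 187250 \left(- \frac{1}{60134}\right) = \left(-57067010\right) \frac{1}{220} - \frac{875}{281} = - \frac{518791}{2} - \frac{875}{281} = - \frac{145782021}{562}$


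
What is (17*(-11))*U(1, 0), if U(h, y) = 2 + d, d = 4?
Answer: -1122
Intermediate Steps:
U(h, y) = 6 (U(h, y) = 2 + 4 = 6)
(17*(-11))*U(1, 0) = (17*(-11))*6 = -187*6 = -1122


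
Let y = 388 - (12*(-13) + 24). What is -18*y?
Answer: -9360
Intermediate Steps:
y = 520 (y = 388 - (-156 + 24) = 388 - 1*(-132) = 388 + 132 = 520)
-18*y = -18*520 = -9360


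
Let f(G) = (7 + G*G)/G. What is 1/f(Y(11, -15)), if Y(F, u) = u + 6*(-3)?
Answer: -33/1096 ≈ -0.030109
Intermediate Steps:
Y(F, u) = -18 + u (Y(F, u) = u - 18 = -18 + u)
f(G) = (7 + G²)/G
1/f(Y(11, -15)) = 1/((-18 - 15) + 7/(-18 - 15)) = 1/(-33 + 7/(-33)) = 1/(-33 + 7*(-1/33)) = 1/(-33 - 7/33) = 1/(-1096/33) = -33/1096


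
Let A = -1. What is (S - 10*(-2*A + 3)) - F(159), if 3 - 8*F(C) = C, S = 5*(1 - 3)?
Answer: -81/2 ≈ -40.500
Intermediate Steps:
S = -10 (S = 5*(-2) = -10)
F(C) = 3/8 - C/8
(S - 10*(-2*A + 3)) - F(159) = (-10 - 10*(-2*(-1) + 3)) - (3/8 - 1/8*159) = (-10 - 10*(2 + 3)) - (3/8 - 159/8) = (-10 - 10*5) - 1*(-39/2) = (-10 - 50) + 39/2 = -60 + 39/2 = -81/2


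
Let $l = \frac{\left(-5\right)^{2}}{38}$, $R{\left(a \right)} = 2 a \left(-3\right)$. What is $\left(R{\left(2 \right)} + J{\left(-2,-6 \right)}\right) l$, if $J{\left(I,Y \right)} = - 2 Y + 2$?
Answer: $\frac{25}{19} \approx 1.3158$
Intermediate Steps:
$J{\left(I,Y \right)} = 2 - 2 Y$
$R{\left(a \right)} = - 6 a$
$l = \frac{25}{38}$ ($l = 25 \cdot \frac{1}{38} = \frac{25}{38} \approx 0.6579$)
$\left(R{\left(2 \right)} + J{\left(-2,-6 \right)}\right) l = \left(\left(-6\right) 2 + \left(2 - -12\right)\right) \frac{25}{38} = \left(-12 + \left(2 + 12\right)\right) \frac{25}{38} = \left(-12 + 14\right) \frac{25}{38} = 2 \cdot \frac{25}{38} = \frac{25}{19}$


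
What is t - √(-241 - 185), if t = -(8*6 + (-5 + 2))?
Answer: -45 - I*√426 ≈ -45.0 - 20.64*I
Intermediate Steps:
t = -45 (t = -(48 - 3) = -1*45 = -45)
t - √(-241 - 185) = -45 - √(-241 - 185) = -45 - √(-426) = -45 - I*√426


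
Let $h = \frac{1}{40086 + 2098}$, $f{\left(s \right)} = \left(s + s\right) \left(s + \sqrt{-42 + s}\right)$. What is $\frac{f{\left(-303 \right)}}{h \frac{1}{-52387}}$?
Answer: $-405776171066544 + 1339195284048 i \sqrt{345} \approx -4.0578 \cdot 10^{14} + 2.4874 \cdot 10^{13} i$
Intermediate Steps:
$f{\left(s \right)} = 2 s \left(s + \sqrt{-42 + s}\right)$
$h = \frac{1}{42184} \approx 2.3706 \cdot 10^{-5}$
$\frac{f{\left(-303 \right)}}{h \frac{1}{-52387}} = \frac{2 \left(-303\right) \left(-303 + \sqrt{-42 - 303}\right)}{\frac{1}{42184} \frac{1}{-52387}} = \frac{2 \left(-303\right) \left(-303 + \sqrt{-345}\right)}{\frac{1}{42184} \left(- \frac{1}{52387}\right)} = \frac{2 \left(-303\right) \left(-303 + i \sqrt{345}\right)}{- \frac{1}{2209893208}} = \left(183618 - 606 i \sqrt{345}\right) \left(-2209893208\right) = -405776171066544 + 1339195284048 i \sqrt{345}$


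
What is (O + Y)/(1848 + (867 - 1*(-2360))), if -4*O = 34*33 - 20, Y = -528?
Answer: -1607/10150 ≈ -0.15833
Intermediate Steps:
O = -551/2 (O = -(34*33 - 20)/4 = -(1122 - 20)/4 = -1/4*1102 = -551/2 ≈ -275.50)
(O + Y)/(1848 + (867 - 1*(-2360))) = (-551/2 - 528)/(1848 + (867 - 1*(-2360))) = -1607/(2*(1848 + (867 + 2360))) = -1607/(2*(1848 + 3227)) = -1607/2/5075 = -1607/2*1/5075 = -1607/10150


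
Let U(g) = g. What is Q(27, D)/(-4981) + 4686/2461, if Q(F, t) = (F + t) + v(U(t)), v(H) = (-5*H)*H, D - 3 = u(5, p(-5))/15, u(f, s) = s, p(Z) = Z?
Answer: 210199127/110324169 ≈ 1.9053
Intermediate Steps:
D = 8/3 (D = 3 - 5/15 = 3 - 5*1/15 = 3 - ⅓ = 8/3 ≈ 2.6667)
v(H) = -5*H²
Q(F, t) = F + t - 5*t² (Q(F, t) = (F + t) - 5*t² = F + t - 5*t²)
Q(27, D)/(-4981) + 4686/2461 = (27 + 8/3 - 5*(8/3)²)/(-4981) + 4686/2461 = (27 + 8/3 - 5*64/9)*(-1/4981) + 4686*(1/2461) = (27 + 8/3 - 320/9)*(-1/4981) + 4686/2461 = -53/9*(-1/4981) + 4686/2461 = 53/44829 + 4686/2461 = 210199127/110324169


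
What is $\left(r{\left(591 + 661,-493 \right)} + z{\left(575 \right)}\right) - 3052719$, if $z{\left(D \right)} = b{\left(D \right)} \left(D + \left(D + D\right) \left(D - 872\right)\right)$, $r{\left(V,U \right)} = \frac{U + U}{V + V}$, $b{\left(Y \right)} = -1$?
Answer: $- \frac{3395103981}{1252} \approx -2.7117 \cdot 10^{6}$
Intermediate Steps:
$r{\left(V,U \right)} = \frac{U}{V}$ ($r{\left(V,U \right)} = \frac{2 U}{2 V} = 2 U \frac{1}{2 V} = \frac{U}{V}$)
$z{\left(D \right)} = - D - 2 D \left(-872 + D\right)$ ($z{\left(D \right)} = - (D + \left(D + D\right) \left(D - 872\right)) = - (D + 2 D \left(-872 + D\right)) = - D - 2 D \left(-872 + D\right)$)
$\left(r{\left(591 + 661,-493 \right)} + z{\left(575 \right)}\right) - 3052719 = \left(- \frac{493}{591 + 661} + 575 \left(1743 - 1150\right)\right) - 3052719 = \left(- \frac{493}{1252} + 575 \left(1743 - 1150\right)\right) - 3052719 = \left(\left(-493\right) \frac{1}{1252} + 575 \cdot 593\right) - 3052719 = \left(- \frac{493}{1252} + 340975\right) - 3052719 = \frac{426900207}{1252} - 3052719 = - \frac{3395103981}{1252}$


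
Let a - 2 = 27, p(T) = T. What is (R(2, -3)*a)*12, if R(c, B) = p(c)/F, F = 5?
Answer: 696/5 ≈ 139.20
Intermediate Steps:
a = 29 (a = 2 + 27 = 29)
R(c, B) = c/5
(R(2, -3)*a)*12 = (((⅕)*2)*29)*12 = ((⅖)*29)*12 = (58/5)*12 = 696/5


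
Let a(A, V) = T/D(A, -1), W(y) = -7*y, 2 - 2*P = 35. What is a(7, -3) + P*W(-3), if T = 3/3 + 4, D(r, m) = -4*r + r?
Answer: -14563/42 ≈ -346.74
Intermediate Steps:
D(r, m) = -3*r
P = -33/2 (P = 1 - ½*35 = 1 - 35/2 = -33/2 ≈ -16.500)
T = 5 (T = 3*(⅓) + 4 = 1 + 4 = 5)
a(A, V) = -5/(3*A) (a(A, V) = 5/((-3*A)) = 5*(-1/(3*A)) = -5/(3*A))
a(7, -3) + P*W(-3) = -5/3/7 - (-231)*(-3)/2 = -5/3*⅐ - 33/2*21 = -5/21 - 693/2 = -14563/42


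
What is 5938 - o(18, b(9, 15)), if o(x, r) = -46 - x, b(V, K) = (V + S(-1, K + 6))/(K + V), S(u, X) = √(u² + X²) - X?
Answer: 6002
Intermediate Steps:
S(u, X) = √(X² + u²) - X
b(V, K) = (-6 + V + √(1 + (6 + K)²) - K)/(K + V) (b(V, K) = (V + (√((K + 6)² + (-1)²) - (K + 6)))/(K + V) = (V + (√((6 + K)² + 1) - (6 + K)))/(K + V) = (V + (√(1 + (6 + K)²) + (-6 - K)))/(K + V) = (V + (-6 + √(1 + (6 + K)²) - K))/(K + V) = (-6 + V + √(1 + (6 + K)²) - K)/(K + V))
5938 - o(18, b(9, 15)) = 5938 - (-46 - 1*18) = 5938 - (-46 - 18) = 5938 - 1*(-64) = 5938 + 64 = 6002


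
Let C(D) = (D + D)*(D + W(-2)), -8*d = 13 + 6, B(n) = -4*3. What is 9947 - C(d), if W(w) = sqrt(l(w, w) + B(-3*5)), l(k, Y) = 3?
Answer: 317943/32 + 57*I/4 ≈ 9935.7 + 14.25*I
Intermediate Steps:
B(n) = -12
d = -19/8 (d = -(13 + 6)/8 = -1/8*19 = -19/8 ≈ -2.3750)
W(w) = 3*I (W(w) = sqrt(3 - 12) = sqrt(-9) = 3*I)
C(D) = 2*D*(D + 3*I) (C(D) = (D + D)*(D + 3*I) = (2*D)*(D + 3*I) = 2*D*(D + 3*I))
9947 - C(d) = 9947 - 2*(-19)*(-19/8 + 3*I)/8 = 9947 - (361/32 - 57*I/4) = 9947 + (-361/32 + 57*I/4) = 317943/32 + 57*I/4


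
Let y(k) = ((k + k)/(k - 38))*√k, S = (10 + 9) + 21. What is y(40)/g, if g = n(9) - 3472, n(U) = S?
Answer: -10*√10/429 ≈ -0.073713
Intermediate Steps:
S = 40 (S = 19 + 21 = 40)
n(U) = 40
y(k) = 2*k^(3/2)/(-38 + k) (y(k) = ((2*k)/(-38 + k))*√k = (2*k/(-38 + k))*√k = 2*k^(3/2)/(-38 + k))
g = -3432 (g = 40 - 3472 = -3432)
y(40)/g = (2*40^(3/2)/(-38 + 40))/(-3432) = (2*(80*√10)/2)*(-1/3432) = (2*(80*√10)*(½))*(-1/3432) = (80*√10)*(-1/3432) = -10*√10/429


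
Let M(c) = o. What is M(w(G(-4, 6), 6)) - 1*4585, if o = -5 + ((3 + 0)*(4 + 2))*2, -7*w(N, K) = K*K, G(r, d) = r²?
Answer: -4554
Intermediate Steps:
w(N, K) = -K²/7 (w(N, K) = -K*K/7 = -K²/7)
o = 31 (o = -5 + (3*6)*2 = -5 + 18*2 = -5 + 36 = 31)
M(c) = 31
M(w(G(-4, 6), 6)) - 1*4585 = 31 - 1*4585 = 31 - 4585 = -4554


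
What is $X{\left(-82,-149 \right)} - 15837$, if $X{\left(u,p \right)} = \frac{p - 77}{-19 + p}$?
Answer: $- \frac{1330195}{84} \approx -15836.0$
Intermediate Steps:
$X{\left(u,p \right)} = \frac{-77 + p}{-19 + p}$
$X{\left(-82,-149 \right)} - 15837 = \frac{-77 - 149}{-19 - 149} - 15837 = \frac{1}{-168} \left(-226\right) - 15837 = \left(- \frac{1}{168}\right) \left(-226\right) - 15837 = \frac{113}{84} - 15837 = - \frac{1330195}{84}$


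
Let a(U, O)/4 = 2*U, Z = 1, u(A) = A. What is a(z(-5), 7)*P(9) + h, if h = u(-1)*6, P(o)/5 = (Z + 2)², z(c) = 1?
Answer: 354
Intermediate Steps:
P(o) = 45 (P(o) = 5*(1 + 2)² = 5*3² = 5*9 = 45)
a(U, O) = 8*U (a(U, O) = 4*(2*U) = 8*U)
h = -6 (h = -1*6 = -6)
a(z(-5), 7)*P(9) + h = (8*1)*45 - 6 = 8*45 - 6 = 360 - 6 = 354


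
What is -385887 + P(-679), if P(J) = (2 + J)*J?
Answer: 73796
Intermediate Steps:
P(J) = J*(2 + J)
-385887 + P(-679) = -385887 - 679*(2 - 679) = -385887 - 679*(-677) = -385887 + 459683 = 73796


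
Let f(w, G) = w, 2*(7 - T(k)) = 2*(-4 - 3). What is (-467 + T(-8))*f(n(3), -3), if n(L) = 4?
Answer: -1812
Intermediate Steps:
T(k) = 14 (T(k) = 7 - (-4 - 3) = 7 - (-7) = 7 - 1/2*(-14) = 7 + 7 = 14)
(-467 + T(-8))*f(n(3), -3) = (-467 + 14)*4 = -453*4 = -1812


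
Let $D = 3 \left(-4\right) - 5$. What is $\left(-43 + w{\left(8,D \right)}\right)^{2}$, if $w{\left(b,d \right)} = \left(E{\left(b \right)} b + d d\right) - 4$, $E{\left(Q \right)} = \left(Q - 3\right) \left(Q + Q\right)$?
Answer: $777924$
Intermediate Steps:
$E{\left(Q \right)} = 2 Q \left(-3 + Q\right)$ ($E{\left(Q \right)} = \left(-3 + Q\right) 2 Q = 2 Q \left(-3 + Q\right)$)
$D = -17$ ($D = -12 - 5 = -17$)
$w{\left(b,d \right)} = -4 + d^{2} + 2 b^{2} \left(-3 + b\right)$ ($w{\left(b,d \right)} = \left(2 b \left(-3 + b\right) b + d d\right) - 4 = \left(2 b^{2} \left(-3 + b\right) + d^{2}\right) - 4 = \left(d^{2} + 2 b^{2} \left(-3 + b\right)\right) - 4 = -4 + d^{2} + 2 b^{2} \left(-3 + b\right)$)
$\left(-43 + w{\left(8,D \right)}\right)^{2} = \left(-43 + \left(-4 + \left(-17\right)^{2} + 2 \cdot 8^{2} \left(-3 + 8\right)\right)\right)^{2} = \left(-43 + \left(-4 + 289 + 2 \cdot 64 \cdot 5\right)\right)^{2} = \left(-43 + \left(-4 + 289 + 640\right)\right)^{2} = \left(-43 + 925\right)^{2} = 882^{2} = 777924$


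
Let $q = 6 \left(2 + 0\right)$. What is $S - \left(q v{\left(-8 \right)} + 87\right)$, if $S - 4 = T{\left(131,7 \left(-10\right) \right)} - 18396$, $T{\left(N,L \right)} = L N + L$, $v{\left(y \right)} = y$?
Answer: $-27623$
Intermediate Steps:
$q = 12$ ($q = 6 \cdot 2 = 12$)
$T{\left(N,L \right)} = L + L N$
$S = -27632$ ($S = 4 - \left(18396 - 7 \left(-10\right) \left(1 + 131\right)\right) = 4 - 27636 = -27632$)
$S - \left(q v{\left(-8 \right)} + 87\right) = -27632 - \left(12 \left(-8\right) + 87\right) = -27632 - \left(-96 + 87\right) = -27632 - -9 = -27632 + 9 = -27623$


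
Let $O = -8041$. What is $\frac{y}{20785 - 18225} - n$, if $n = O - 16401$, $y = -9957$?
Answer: $\frac{62561563}{2560} \approx 24438.0$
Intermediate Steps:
$n = -24442$ ($n = -8041 - 16401 = -24442$)
$\frac{y}{20785 - 18225} - n = - \frac{9957}{20785 - 18225} - -24442 = - \frac{9957}{20785 - 18225} + 24442 = - \frac{9957}{2560} + 24442 = \frac{62561563}{2560}$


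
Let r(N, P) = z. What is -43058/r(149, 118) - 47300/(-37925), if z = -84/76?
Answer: 1241100466/31857 ≈ 38959.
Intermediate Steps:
z = -21/19 (z = -84*1/76 = -21/19 ≈ -1.1053)
r(N, P) = -21/19
-43058/r(149, 118) - 47300/(-37925) = -43058/(-21/19) - 47300/(-37925) = -43058*(-19/21) - 47300*(-1/37925) = 818102/21 + 1892/1517 = 1241100466/31857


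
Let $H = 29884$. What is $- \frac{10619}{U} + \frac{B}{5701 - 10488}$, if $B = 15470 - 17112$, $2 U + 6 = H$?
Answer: $- \frac{26303315}{71512993} \approx -0.36781$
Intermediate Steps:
$U = 14939$ ($U = -3 + \frac{1}{2} \cdot 29884 = -3 + 14942 = 14939$)
$B = -1642$
$- \frac{10619}{U} + \frac{B}{5701 - 10488} = - \frac{10619}{14939} - \frac{1642}{5701 - 10488} = \left(-10619\right) \frac{1}{14939} - \frac{1642}{-4787} = - \frac{10619}{14939} - - \frac{1642}{4787} = - \frac{10619}{14939} + \frac{1642}{4787} = - \frac{26303315}{71512993}$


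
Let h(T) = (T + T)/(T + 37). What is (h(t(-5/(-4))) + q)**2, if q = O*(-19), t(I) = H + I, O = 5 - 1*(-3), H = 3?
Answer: 627302116/27225 ≈ 23041.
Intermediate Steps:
O = 8 (O = 5 + 3 = 8)
t(I) = 3 + I
h(T) = 2*T/(37 + T) (h(T) = (2*T)/(37 + T) = 2*T/(37 + T))
q = -152 (q = 8*(-19) = -152)
(h(t(-5/(-4))) + q)**2 = (2*(3 - 5/(-4))/(37 + (3 - 5/(-4))) - 152)**2 = (2*(3 - 5*(-1/4))/(37 + (3 - 5*(-1/4))) - 152)**2 = (2*(3 + 5/4)/(37 + (3 + 5/4)) - 152)**2 = (2*(17/4)/(37 + 17/4) - 152)**2 = (2*(17/4)/(165/4) - 152)**2 = (2*(17/4)*(4/165) - 152)**2 = (34/165 - 152)**2 = (-25046/165)**2 = 627302116/27225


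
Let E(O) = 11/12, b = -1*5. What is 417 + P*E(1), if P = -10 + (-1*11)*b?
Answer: 1833/4 ≈ 458.25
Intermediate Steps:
b = -5
E(O) = 11/12 (E(O) = 11*(1/12) = 11/12)
P = 45 (P = -10 - 1*11*(-5) = -10 - 11*(-5) = -10 + 55 = 45)
417 + P*E(1) = 417 + 45*(11/12) = 417 + 165/4 = 1833/4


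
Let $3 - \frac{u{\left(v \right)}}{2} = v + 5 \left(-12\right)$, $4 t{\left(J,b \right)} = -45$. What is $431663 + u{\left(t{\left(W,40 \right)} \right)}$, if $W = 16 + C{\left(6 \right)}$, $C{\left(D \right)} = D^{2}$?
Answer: $\frac{863623}{2} \approx 4.3181 \cdot 10^{5}$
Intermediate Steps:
$W = 52$ ($W = 16 + 6^{2} = 16 + 36 = 52$)
$t{\left(J,b \right)} = - \frac{45}{4}$ ($t{\left(J,b \right)} = \frac{1}{4} \left(-45\right) = - \frac{45}{4}$)
$u{\left(v \right)} = 126 - 2 v$ ($u{\left(v \right)} = 6 - 2 \left(v + 5 \left(-12\right)\right) = 6 - 2 \left(v - 60\right) = 6 - 2 \left(-60 + v\right) = 6 - \left(-120 + 2 v\right) = 126 - 2 v$)
$431663 + u{\left(t{\left(W,40 \right)} \right)} = 431663 + \left(126 - - \frac{45}{2}\right) = 431663 + \left(126 + \frac{45}{2}\right) = 431663 + \frac{297}{2} = \frac{863623}{2}$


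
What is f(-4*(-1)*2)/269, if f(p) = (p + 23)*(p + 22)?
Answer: 930/269 ≈ 3.4572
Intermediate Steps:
f(p) = (22 + p)*(23 + p) (f(p) = (23 + p)*(22 + p) = (22 + p)*(23 + p))
f(-4*(-1)*2)/269 = (506 + (-4*(-1)*2)² + 45*(-4*(-1)*2))/269 = (506 + (4*2)² + 45*(4*2))*(1/269) = (506 + 8² + 45*8)*(1/269) = (506 + 64 + 360)*(1/269) = 930*(1/269) = 930/269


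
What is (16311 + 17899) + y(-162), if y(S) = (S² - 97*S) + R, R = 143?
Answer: 76311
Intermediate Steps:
y(S) = 143 + S² - 97*S (y(S) = (S² - 97*S) + 143 = 143 + S² - 97*S)
(16311 + 17899) + y(-162) = (16311 + 17899) + (143 + (-162)² - 97*(-162)) = 34210 + (143 + 26244 + 15714) = 34210 + 42101 = 76311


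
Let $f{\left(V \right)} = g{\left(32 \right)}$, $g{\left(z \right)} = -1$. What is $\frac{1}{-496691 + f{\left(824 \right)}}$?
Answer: $- \frac{1}{496692} \approx -2.0133 \cdot 10^{-6}$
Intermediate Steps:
$f{\left(V \right)} = -1$
$\frac{1}{-496691 + f{\left(824 \right)}} = \frac{1}{-496691 - 1} = \frac{1}{-496692} = - \frac{1}{496692}$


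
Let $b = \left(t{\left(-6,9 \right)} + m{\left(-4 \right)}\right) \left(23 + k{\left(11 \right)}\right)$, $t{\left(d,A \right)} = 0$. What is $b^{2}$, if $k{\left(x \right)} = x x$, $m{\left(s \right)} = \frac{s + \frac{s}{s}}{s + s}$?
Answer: $2916$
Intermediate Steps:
$m{\left(s \right)} = \frac{1 + s}{2 s}$ ($m{\left(s \right)} = \frac{s + 1}{2 s} = \left(1 + s\right) \frac{1}{2 s} = \frac{1 + s}{2 s}$)
$k{\left(x \right)} = x^{2}$
$b = 54$ ($b = \left(0 + \frac{1 - 4}{2 \left(-4\right)}\right) \left(23 + 11^{2}\right) = \left(0 + \frac{1}{2} \left(- \frac{1}{4}\right) \left(-3\right)\right) \left(23 + 121\right) = \left(0 + \frac{3}{8}\right) 144 = \frac{3}{8} \cdot 144 = 54$)
$b^{2} = 54^{2} = 2916$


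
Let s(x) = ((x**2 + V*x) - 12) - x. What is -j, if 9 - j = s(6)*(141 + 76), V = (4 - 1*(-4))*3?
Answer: 35145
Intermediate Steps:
V = 24 (V = (4 + 4)*3 = 8*3 = 24)
s(x) = -12 + x**2 + 23*x (s(x) = ((x**2 + 24*x) - 12) - x = (-12 + x**2 + 24*x) - x = -12 + x**2 + 23*x)
j = -35145 (j = 9 - (-12 + 6**2 + 23*6)*(141 + 76) = 9 - (-12 + 36 + 138)*217 = 9 - 162*217 = 9 - 1*35154 = 9 - 35154 = -35145)
-j = -1*(-35145) = 35145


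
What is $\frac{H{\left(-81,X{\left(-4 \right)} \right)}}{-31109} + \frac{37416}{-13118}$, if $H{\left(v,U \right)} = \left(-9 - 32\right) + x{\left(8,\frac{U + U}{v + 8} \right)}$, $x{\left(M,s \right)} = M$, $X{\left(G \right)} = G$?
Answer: $- \frac{581770725}{204043931} \approx -2.8512$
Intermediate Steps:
$H{\left(v,U \right)} = -33$ ($H{\left(v,U \right)} = \left(-9 - 32\right) + 8 = -41 + 8 = -33$)
$\frac{H{\left(-81,X{\left(-4 \right)} \right)}}{-31109} + \frac{37416}{-13118} = - \frac{33}{-31109} + \frac{37416}{-13118} = \left(-33\right) \left(- \frac{1}{31109}\right) + 37416 \left(- \frac{1}{13118}\right) = \frac{33}{31109} - \frac{18708}{6559} = - \frac{581770725}{204043931}$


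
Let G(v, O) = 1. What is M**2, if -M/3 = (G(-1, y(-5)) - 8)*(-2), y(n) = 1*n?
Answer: 1764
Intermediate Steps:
y(n) = n
M = -42 (M = -3*(1 - 8)*(-2) = -(-21)*(-2) = -3*14 = -42)
M**2 = (-42)**2 = 1764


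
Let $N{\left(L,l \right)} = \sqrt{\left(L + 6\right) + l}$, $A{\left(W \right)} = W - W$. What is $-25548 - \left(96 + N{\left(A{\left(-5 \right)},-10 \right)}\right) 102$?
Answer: $-35340 - 204 i \approx -35340.0 - 204.0 i$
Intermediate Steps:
$A{\left(W \right)} = 0$
$N{\left(L,l \right)} = \sqrt{6 + L + l}$ ($N{\left(L,l \right)} = \sqrt{\left(6 + L\right) + l} = \sqrt{6 + L + l}$)
$-25548 - \left(96 + N{\left(A{\left(-5 \right)},-10 \right)}\right) 102 = -25548 - \left(96 + \sqrt{6 + 0 - 10}\right) 102 = -25548 - \left(96 + \sqrt{-4}\right) 102 = -25548 - \left(96 + 2 i\right) 102 = -25548 - \left(9792 + 204 i\right) = -35340 - 204 i$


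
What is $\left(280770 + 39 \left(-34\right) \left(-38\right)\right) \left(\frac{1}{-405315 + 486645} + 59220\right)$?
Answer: $\frac{265829501036993}{13555} \approx 1.9611 \cdot 10^{10}$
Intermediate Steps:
$\left(280770 + 39 \left(-34\right) \left(-38\right)\right) \left(\frac{1}{-405315 + 486645} + 59220\right) = \left(280770 - -50388\right) \left(\frac{1}{81330} + 59220\right) = \left(280770 + 50388\right) \left(\frac{1}{81330} + 59220\right) = 331158 \cdot \frac{4816362601}{81330} = \frac{265829501036993}{13555}$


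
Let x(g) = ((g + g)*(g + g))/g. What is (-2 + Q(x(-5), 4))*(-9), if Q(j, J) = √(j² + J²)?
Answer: 18 - 36*√26 ≈ -165.56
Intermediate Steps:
x(g) = 4*g (x(g) = ((2*g)*(2*g))/g = (4*g²)/g = 4*g)
Q(j, J) = √(J² + j²)
(-2 + Q(x(-5), 4))*(-9) = (-2 + √(4² + (4*(-5))²))*(-9) = (-2 + √(16 + (-20)²))*(-9) = (-2 + √(16 + 400))*(-9) = (-2 + √416)*(-9) = (-2 + 4*√26)*(-9) = 18 - 36*√26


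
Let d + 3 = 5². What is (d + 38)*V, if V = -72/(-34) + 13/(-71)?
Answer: 140100/1207 ≈ 116.07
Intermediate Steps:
d = 22 (d = -3 + 5² = -3 + 25 = 22)
V = 2335/1207 (V = -72*(-1/34) + 13*(-1/71) = 36/17 - 13/71 = 2335/1207 ≈ 1.9345)
(d + 38)*V = (22 + 38)*(2335/1207) = 60*(2335/1207) = 140100/1207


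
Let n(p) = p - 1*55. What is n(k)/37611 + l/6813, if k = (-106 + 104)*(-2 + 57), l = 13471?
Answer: 6241156/3163503 ≈ 1.9729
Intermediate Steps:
k = -110 (k = -2*55 = -110)
n(p) = -55 + p (n(p) = p - 55 = -55 + p)
n(k)/37611 + l/6813 = (-55 - 110)/37611 + 13471/6813 = -165*1/37611 + 13471*(1/6813) = -55/12537 + 13471/6813 = 6241156/3163503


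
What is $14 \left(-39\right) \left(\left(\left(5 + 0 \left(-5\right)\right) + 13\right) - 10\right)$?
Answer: $-4368$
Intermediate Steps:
$14 \left(-39\right) \left(\left(\left(5 + 0 \left(-5\right)\right) + 13\right) - 10\right) = - 546 \left(\left(\left(5 + 0\right) + 13\right) - 10\right) = - 546 \left(\left(5 + 13\right) - 10\right) = - 546 \left(18 - 10\right) = \left(-546\right) 8 = -4368$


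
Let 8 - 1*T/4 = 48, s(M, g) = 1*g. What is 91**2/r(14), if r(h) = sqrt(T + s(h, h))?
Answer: -8281*I*sqrt(146)/146 ≈ -685.34*I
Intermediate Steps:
s(M, g) = g
T = -160 (T = 32 - 4*48 = 32 - 192 = -160)
r(h) = sqrt(-160 + h)
91**2/r(14) = 91**2/(sqrt(-160 + 14)) = 8281/(sqrt(-146)) = 8281/((I*sqrt(146))) = 8281*(-I*sqrt(146)/146) = -8281*I*sqrt(146)/146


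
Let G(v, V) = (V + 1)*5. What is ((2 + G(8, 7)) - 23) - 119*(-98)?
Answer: 11681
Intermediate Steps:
G(v, V) = 5 + 5*V (G(v, V) = (1 + V)*5 = 5 + 5*V)
((2 + G(8, 7)) - 23) - 119*(-98) = ((2 + (5 + 5*7)) - 23) - 119*(-98) = ((2 + (5 + 35)) - 23) + 11662 = ((2 + 40) - 23) + 11662 = (42 - 23) + 11662 = 19 + 11662 = 11681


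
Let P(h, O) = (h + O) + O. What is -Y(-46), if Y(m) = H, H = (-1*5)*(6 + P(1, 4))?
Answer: 75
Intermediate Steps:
P(h, O) = h + 2*O (P(h, O) = (O + h) + O = h + 2*O)
H = -75 (H = (-1*5)*(6 + (1 + 2*4)) = -5*(6 + (1 + 8)) = -5*(6 + 9) = -5*15 = -75)
Y(m) = -75
-Y(-46) = -1*(-75) = 75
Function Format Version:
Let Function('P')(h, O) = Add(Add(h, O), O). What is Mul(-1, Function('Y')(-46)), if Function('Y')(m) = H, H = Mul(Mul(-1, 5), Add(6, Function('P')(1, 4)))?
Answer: 75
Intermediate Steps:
Function('P')(h, O) = Add(h, Mul(2, O)) (Function('P')(h, O) = Add(Add(O, h), O) = Add(h, Mul(2, O)))
H = -75 (H = Mul(Mul(-1, 5), Add(6, Add(1, Mul(2, 4)))) = Mul(-5, Add(6, Add(1, 8))) = Mul(-5, Add(6, 9)) = Mul(-5, 15) = -75)
Function('Y')(m) = -75
Mul(-1, Function('Y')(-46)) = Mul(-1, -75) = 75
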